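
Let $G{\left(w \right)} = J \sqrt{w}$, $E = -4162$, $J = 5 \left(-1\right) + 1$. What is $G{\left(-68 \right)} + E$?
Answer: $-4162 - 8 i \sqrt{17} \approx -4162.0 - 32.985 i$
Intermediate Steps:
$J = -4$ ($J = -5 + 1 = -4$)
$G{\left(w \right)} = - 4 \sqrt{w}$
$G{\left(-68 \right)} + E = - 4 \sqrt{-68} - 4162 = - 4 \cdot 2 i \sqrt{17} - 4162 = - 8 i \sqrt{17} - 4162 = -4162 - 8 i \sqrt{17}$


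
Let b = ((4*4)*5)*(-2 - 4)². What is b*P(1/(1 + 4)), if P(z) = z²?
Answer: 576/5 ≈ 115.20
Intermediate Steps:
b = 2880 (b = (16*5)*(-6)² = 80*36 = 2880)
b*P(1/(1 + 4)) = 2880*(1/(1 + 4))² = 2880*(1/5)² = 2880*(⅕)² = 2880*(1/25) = 576/5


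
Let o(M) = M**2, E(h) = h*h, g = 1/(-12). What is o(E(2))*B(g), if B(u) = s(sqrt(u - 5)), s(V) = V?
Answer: 8*I*sqrt(183)/3 ≈ 36.074*I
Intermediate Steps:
g = -1/12 ≈ -0.083333
B(u) = sqrt(-5 + u) (B(u) = sqrt(u - 5) = sqrt(-5 + u))
E(h) = h**2
o(E(2))*B(g) = (2**2)**2*sqrt(-5 - 1/12) = 4**2*sqrt(-61/12) = 16*(I*sqrt(183)/6) = 8*I*sqrt(183)/3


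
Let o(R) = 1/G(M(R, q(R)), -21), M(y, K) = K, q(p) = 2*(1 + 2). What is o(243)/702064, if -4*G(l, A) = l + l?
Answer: -1/2106192 ≈ -4.7479e-7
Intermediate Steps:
q(p) = 6 (q(p) = 2*3 = 6)
G(l, A) = -l/2 (G(l, A) = -(l + l)/4 = -l/2)
o(R) = -⅓ (o(R) = 1/(-½*6) = 1/(-3) = -⅓)
o(243)/702064 = -⅓/702064 = -⅓*1/702064 = -1/2106192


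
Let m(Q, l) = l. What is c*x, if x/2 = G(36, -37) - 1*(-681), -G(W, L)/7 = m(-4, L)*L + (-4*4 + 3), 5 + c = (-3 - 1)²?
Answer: -193842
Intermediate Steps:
c = 11 (c = -5 + (-3 - 1)² = -5 + (-4)² = -5 + 16 = 11)
G(W, L) = 91 - 7*L² (G(W, L) = -7*(L*L + (-4*4 + 3)) = -7*(L² + (-16 + 3)) = -7*(L² - 13) = -7*(-13 + L²) = 91 - 7*L²)
x = -17622 (x = 2*((91 - 7*(-37)²) - 1*(-681)) = 2*((91 - 7*1369) + 681) = 2*((91 - 9583) + 681) = 2*(-9492 + 681) = 2*(-8811) = -17622)
c*x = 11*(-17622) = -193842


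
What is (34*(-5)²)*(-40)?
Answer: -34000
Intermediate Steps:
(34*(-5)²)*(-40) = (34*25)*(-40) = 850*(-40) = -34000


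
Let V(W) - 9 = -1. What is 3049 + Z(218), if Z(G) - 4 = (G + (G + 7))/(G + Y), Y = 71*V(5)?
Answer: 2400101/786 ≈ 3053.6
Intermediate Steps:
V(W) = 8 (V(W) = 9 - 1 = 8)
Y = 568 (Y = 71*8 = 568)
Z(G) = 4 + (7 + 2*G)/(568 + G) (Z(G) = 4 + (G + (G + 7))/(G + 568) = 4 + (G + (7 + G))/(568 + G) = 4 + (7 + 2*G)/(568 + G))
3049 + Z(218) = 3049 + (2279 + 6*218)/(568 + 218) = 3049 + (2279 + 1308)/786 = 3049 + (1/786)*3587 = 3049 + 3587/786 = 2400101/786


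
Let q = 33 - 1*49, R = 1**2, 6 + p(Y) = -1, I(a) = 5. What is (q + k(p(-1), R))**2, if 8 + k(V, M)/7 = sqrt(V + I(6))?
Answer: 5086 - 1008*I*sqrt(2) ≈ 5086.0 - 1425.5*I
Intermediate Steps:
p(Y) = -7 (p(Y) = -6 - 1 = -7)
R = 1
k(V, M) = -56 + 7*sqrt(5 + V) (k(V, M) = -56 + 7*sqrt(V + 5) = -56 + 7*sqrt(5 + V))
q = -16 (q = 33 - 49 = -16)
(q + k(p(-1), R))**2 = (-16 + (-56 + 7*sqrt(5 - 7)))**2 = (-16 + (-56 + 7*sqrt(-2)))**2 = (-16 + (-56 + 7*(I*sqrt(2))))**2 = (-16 + (-56 + 7*I*sqrt(2)))**2 = (-72 + 7*I*sqrt(2))**2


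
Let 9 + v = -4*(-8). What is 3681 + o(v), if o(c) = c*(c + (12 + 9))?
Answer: 4693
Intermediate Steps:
v = 23 (v = -9 - 4*(-8) = -9 + 32 = 23)
o(c) = c*(21 + c) (o(c) = c*(c + 21) = c*(21 + c))
3681 + o(v) = 3681 + 23*(21 + 23) = 3681 + 23*44 = 3681 + 1012 = 4693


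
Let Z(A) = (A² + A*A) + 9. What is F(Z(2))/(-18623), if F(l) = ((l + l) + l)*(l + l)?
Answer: -1734/18623 ≈ -0.093111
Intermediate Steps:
Z(A) = 9 + 2*A² (Z(A) = (A² + A²) + 9 = 2*A² + 9 = 9 + 2*A²)
F(l) = 6*l² (F(l) = (2*l + l)*(2*l) = (3*l)*(2*l) = 6*l²)
F(Z(2))/(-18623) = (6*(9 + 2*2²)²)/(-18623) = (6*(9 + 2*4)²)*(-1/18623) = (6*(9 + 8)²)*(-1/18623) = (6*17²)*(-1/18623) = (6*289)*(-1/18623) = 1734*(-1/18623) = -1734/18623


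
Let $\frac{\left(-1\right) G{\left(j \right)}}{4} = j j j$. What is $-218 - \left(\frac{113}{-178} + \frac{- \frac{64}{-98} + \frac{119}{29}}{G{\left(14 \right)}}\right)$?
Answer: $- \frac{301729150017}{1388123744} \approx -217.36$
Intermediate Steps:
$G{\left(j \right)} = - 4 j^{3}$ ($G{\left(j \right)} = - 4 j j j = - 4 j^{2} j = - 4 j^{3}$)
$-218 - \left(\frac{113}{-178} + \frac{- \frac{64}{-98} + \frac{119}{29}}{G{\left(14 \right)}}\right) = -218 - \left(\frac{113}{-178} + \frac{- \frac{64}{-98} + \frac{119}{29}}{\left(-4\right) 14^{3}}\right) = -218 - \left(113 \left(- \frac{1}{178}\right) + \frac{\left(-64\right) \left(- \frac{1}{98}\right) + 119 \cdot \frac{1}{29}}{\left(-4\right) 2744}\right) = -218 - \left(- \frac{113}{178} + \frac{\frac{32}{49} + \frac{119}{29}}{-10976}\right) = -218 - \left(- \frac{113}{178} + \frac{6759}{1421} \left(- \frac{1}{10976}\right)\right) = -218 - \left(- \frac{113}{178} - \frac{6759}{15596896}\right) = -218 - - \frac{881826175}{1388123744} = -218 + \frac{881826175}{1388123744} = - \frac{301729150017}{1388123744}$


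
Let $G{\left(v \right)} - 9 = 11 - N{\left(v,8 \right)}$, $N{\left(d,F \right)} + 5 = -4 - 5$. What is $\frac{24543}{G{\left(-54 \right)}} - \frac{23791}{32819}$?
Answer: $\frac{21747779}{30158} \approx 721.13$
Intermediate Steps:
$N{\left(d,F \right)} = -14$ ($N{\left(d,F \right)} = -5 - 9 = -14$)
$G{\left(v \right)} = 34$ ($G{\left(v \right)} = 9 + \left(11 - -14\right) = 9 + \left(11 + 14\right) = 9 + 25 = 34$)
$\frac{24543}{G{\left(-54 \right)}} - \frac{23791}{32819} = \frac{24543}{34} - \frac{23791}{32819} = 24543 \cdot \frac{1}{34} - \frac{643}{887} = \frac{24543}{34} - \frac{643}{887} = \frac{21747779}{30158}$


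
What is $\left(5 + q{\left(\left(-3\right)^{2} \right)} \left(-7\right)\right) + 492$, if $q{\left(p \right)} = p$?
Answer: $434$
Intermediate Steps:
$\left(5 + q{\left(\left(-3\right)^{2} \right)} \left(-7\right)\right) + 492 = \left(5 + \left(-3\right)^{2} \left(-7\right)\right) + 492 = \left(5 + 9 \left(-7\right)\right) + 492 = \left(5 - 63\right) + 492 = -58 + 492 = 434$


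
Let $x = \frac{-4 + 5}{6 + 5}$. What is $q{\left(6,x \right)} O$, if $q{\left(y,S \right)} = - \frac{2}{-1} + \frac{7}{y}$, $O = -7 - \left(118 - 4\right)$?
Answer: $- \frac{2299}{6} \approx -383.17$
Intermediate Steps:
$x = \frac{1}{11}$ ($x = 1 \cdot \frac{1}{11} = \frac{1}{11} \approx 0.090909$)
$O = -121$ ($O = -7 - \left(118 - 4\right) = -7 - 114 = -121$)
$q{\left(y,S \right)} = 2 + \frac{7}{y}$ ($q{\left(y,S \right)} = \left(-2\right) \left(-1\right) + \frac{7}{y} = 2 + \frac{7}{y}$)
$q{\left(6,x \right)} O = \left(2 + \frac{7}{6}\right) \left(-121\right) = \frac{19}{6} \left(-121\right) = - \frac{2299}{6}$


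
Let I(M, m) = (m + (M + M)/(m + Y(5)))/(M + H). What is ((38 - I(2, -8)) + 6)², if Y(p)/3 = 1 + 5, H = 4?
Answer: 461041/225 ≈ 2049.1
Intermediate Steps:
Y(p) = 18 (Y(p) = 3*(1 + 5) = 3*6 = 18)
I(M, m) = (m + 2*M/(18 + m))/(4 + M) (I(M, m) = (m + (M + M)/(m + 18))/(M + 4) = (m + (2*M)/(18 + m))/(4 + M) = (m + 2*M/(18 + m))/(4 + M))
((38 - I(2, -8)) + 6)² = ((38 - ((-8)² + 2*2 + 18*(-8))/(72 + 4*(-8) + 18*2 + 2*(-8))) + 6)² = ((38 - (64 + 4 - 144)/(72 - 32 + 36 - 16)) + 6)² = ((38 - (-76)/60) + 6)² = ((38 - 1*(-19/15)) + 6)² = ((38 + 19/15) + 6)² = (589/15 + 6)² = (679/15)² = 461041/225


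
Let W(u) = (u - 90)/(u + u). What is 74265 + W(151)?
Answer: 22428091/302 ≈ 74265.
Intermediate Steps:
W(u) = (-90 + u)/(2*u) (W(u) = (-90 + u)/((2*u)) = (-90 + u)*(1/(2*u)) = (-90 + u)/(2*u))
74265 + W(151) = 74265 + (½)*(-90 + 151)/151 = 74265 + (½)*(1/151)*61 = 74265 + 61/302 = 22428091/302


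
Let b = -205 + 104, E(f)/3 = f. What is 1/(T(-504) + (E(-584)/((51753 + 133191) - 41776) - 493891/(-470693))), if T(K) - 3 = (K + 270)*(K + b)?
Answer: 8423521928/1192552005504313 ≈ 7.0634e-6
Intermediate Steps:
E(f) = 3*f
b = -101
T(K) = 3 + (-101 + K)*(270 + K) (T(K) = 3 + (K + 270)*(K - 101) = 3 + (270 + K)*(-101 + K) = 3 + (-101 + K)*(270 + K))
1/(T(-504) + (E(-584)/((51753 + 133191) - 41776) - 493891/(-470693))) = 1/((-27267 + (-504)**2 + 169*(-504)) + ((3*(-584))/((51753 + 133191) - 41776) - 493891/(-470693))) = 1/((-27267 + 254016 - 85176) + (-1752/(184944 - 41776) - 493891*(-1/470693))) = 1/(141573 + (-1752/143168 + 493891/470693)) = 1/(141573 + (-1752*1/143168 + 493891/470693)) = 1/(141573 + (-219/17896 + 493891/470693)) = 1/(141573 + 8735591569/8423521928) = 1/(1192552005504313/8423521928) = 8423521928/1192552005504313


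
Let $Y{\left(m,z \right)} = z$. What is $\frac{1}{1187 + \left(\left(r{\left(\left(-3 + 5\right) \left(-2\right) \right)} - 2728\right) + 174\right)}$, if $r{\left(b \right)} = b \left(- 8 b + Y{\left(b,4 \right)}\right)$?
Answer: $- \frac{1}{1511} \approx -0.00066181$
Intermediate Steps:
$r{\left(b \right)} = b \left(4 - 8 b\right)$ ($r{\left(b \right)} = b \left(- 8 b + 4\right) = b \left(4 - 8 b\right)$)
$\frac{1}{1187 + \left(\left(r{\left(\left(-3 + 5\right) \left(-2\right) \right)} - 2728\right) + 174\right)} = \frac{1}{1187 + \left(\left(4 \left(-3 + 5\right) \left(-2\right) \left(1 - 2 \left(-3 + 5\right) \left(-2\right)\right) - 2728\right) + 174\right)} = \frac{1}{1187 + \left(\left(4 \cdot 2 \left(-2\right) \left(1 - 2 \cdot 2 \left(-2\right)\right) - 2728\right) + 174\right)} = \frac{1}{1187 - \left(2554 + 16 \left(1 - -8\right)\right)} = \frac{1}{1187 - \left(2554 + 16 \left(1 + 8\right)\right)} = \frac{1}{1187 + \left(\left(4 \left(-4\right) 9 - 2728\right) + 174\right)} = \frac{1}{1187 + \left(\left(-144 - 2728\right) + 174\right)} = \frac{1}{1187 + \left(-2872 + 174\right)} = \frac{1}{1187 - 2698} = \frac{1}{-1511} = - \frac{1}{1511}$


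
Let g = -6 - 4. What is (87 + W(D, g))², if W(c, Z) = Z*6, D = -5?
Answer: 729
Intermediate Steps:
g = -10
W(c, Z) = 6*Z
(87 + W(D, g))² = (87 + 6*(-10))² = (87 - 60)² = 27² = 729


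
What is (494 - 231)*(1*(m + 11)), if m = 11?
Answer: 5786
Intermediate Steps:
(494 - 231)*(1*(m + 11)) = (494 - 231)*(1*(11 + 11)) = 263*(1*22) = 263*22 = 5786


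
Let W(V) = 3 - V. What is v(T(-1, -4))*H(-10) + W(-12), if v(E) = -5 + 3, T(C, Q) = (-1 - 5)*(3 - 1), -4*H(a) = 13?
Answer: 43/2 ≈ 21.500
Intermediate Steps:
H(a) = -13/4 (H(a) = -¼*13 = -13/4)
T(C, Q) = -12 (T(C, Q) = -6*2 = -12)
v(E) = -2
v(T(-1, -4))*H(-10) + W(-12) = -2*(-13/4) + (3 - 1*(-12)) = 13/2 + (3 + 12) = 13/2 + 15 = 43/2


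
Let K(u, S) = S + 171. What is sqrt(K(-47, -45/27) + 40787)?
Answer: sqrt(368607)/3 ≈ 202.38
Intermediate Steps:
K(u, S) = 171 + S
sqrt(K(-47, -45/27) + 40787) = sqrt((171 - 45/27) + 40787) = sqrt((171 - 45*1/27) + 40787) = sqrt((171 - 5/3) + 40787) = sqrt(508/3 + 40787) = sqrt(122869/3) = sqrt(368607)/3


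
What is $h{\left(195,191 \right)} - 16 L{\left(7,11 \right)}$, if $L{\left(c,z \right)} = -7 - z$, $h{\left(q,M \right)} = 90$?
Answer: $378$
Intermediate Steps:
$h{\left(195,191 \right)} - 16 L{\left(7,11 \right)} = 90 - 16 \left(-7 - 11\right) = 90 - -288 = 90 + 288 = 378$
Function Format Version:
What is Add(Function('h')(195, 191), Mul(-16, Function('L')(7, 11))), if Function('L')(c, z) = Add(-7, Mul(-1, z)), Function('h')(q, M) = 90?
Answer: 378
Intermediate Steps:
Add(Function('h')(195, 191), Mul(-16, Function('L')(7, 11))) = Add(90, Mul(-16, Add(-7, Mul(-1, 11)))) = Add(90, Mul(-16, Add(-7, -11))) = Add(90, Mul(-16, -18)) = Add(90, 288) = 378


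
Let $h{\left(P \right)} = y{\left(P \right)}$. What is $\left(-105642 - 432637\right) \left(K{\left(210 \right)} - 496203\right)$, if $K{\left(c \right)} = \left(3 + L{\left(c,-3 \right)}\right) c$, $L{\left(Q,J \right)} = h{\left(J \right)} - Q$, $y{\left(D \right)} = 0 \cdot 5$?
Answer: $290494642767$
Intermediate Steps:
$y{\left(D \right)} = 0$
$h{\left(P \right)} = 0$
$L{\left(Q,J \right)} = - Q$ ($L{\left(Q,J \right)} = 0 - Q = - Q$)
$K{\left(c \right)} = c \left(3 - c\right)$ ($K{\left(c \right)} = \left(3 - c\right) c = c \left(3 - c\right)$)
$\left(-105642 - 432637\right) \left(K{\left(210 \right)} - 496203\right) = \left(-105642 - 432637\right) \left(210 \left(3 - 210\right) - 496203\right) = - 538279 \left(210 \left(3 - 210\right) - 496203\right) = - 538279 \left(210 \left(-207\right) - 496203\right) = - 538279 \left(-43470 - 496203\right) = \left(-538279\right) \left(-539673\right) = 290494642767$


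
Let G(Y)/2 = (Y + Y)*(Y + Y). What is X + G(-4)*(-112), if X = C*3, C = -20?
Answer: -14396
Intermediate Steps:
X = -60 (X = -20*3 = -60)
G(Y) = 8*Y² (G(Y) = 2*((Y + Y)*(Y + Y)) = 2*((2*Y)*(2*Y)) = 2*(4*Y²) = 8*Y²)
X + G(-4)*(-112) = -60 + (8*(-4)²)*(-112) = -60 + (8*16)*(-112) = -60 + 128*(-112) = -60 - 14336 = -14396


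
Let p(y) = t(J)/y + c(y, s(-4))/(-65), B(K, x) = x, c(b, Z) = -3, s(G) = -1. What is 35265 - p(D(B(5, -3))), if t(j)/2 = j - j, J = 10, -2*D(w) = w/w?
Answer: 2292222/65 ≈ 35265.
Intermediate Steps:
D(w) = -1/2 (D(w) = -w/(2*w) = -1/2*1 = -1/2)
t(j) = 0 (t(j) = 2*(j - j) = 2*0 = 0)
p(y) = 3/65 (p(y) = 0/y - 3/(-65) = 0 - 3*(-1/65) = 0 + 3/65 = 3/65)
35265 - p(D(B(5, -3))) = 35265 - 1*3/65 = 35265 - 3/65 = 2292222/65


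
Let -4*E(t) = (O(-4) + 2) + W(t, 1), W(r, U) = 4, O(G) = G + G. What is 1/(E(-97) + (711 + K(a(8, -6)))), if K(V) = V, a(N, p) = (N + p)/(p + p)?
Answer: 3/2134 ≈ 0.0014058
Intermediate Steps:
O(G) = 2*G
a(N, p) = (N + p)/(2*p) (a(N, p) = (N + p)/((2*p)) = (N + p)*(1/(2*p)) = (N + p)/(2*p))
E(t) = 1/2 (E(t) = -((2*(-4) + 2) + 4)/4 = -((-8 + 2) + 4)/4 = -(-6 + 4)/4 = -1/4*(-2) = 1/2)
1/(E(-97) + (711 + K(a(8, -6)))) = 1/(1/2 + (711 + (1/2)*(8 - 6)/(-6))) = 1/(1/2 + (711 + (1/2)*(-1/6)*2)) = 1/(1/2 + (711 - 1/6)) = 1/(1/2 + 4265/6) = 1/(2134/3) = 3/2134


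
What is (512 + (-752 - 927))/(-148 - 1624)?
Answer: 1167/1772 ≈ 0.65858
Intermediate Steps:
(512 + (-752 - 927))/(-148 - 1624) = (512 - 1679)/(-1772) = -1167*(-1/1772) = 1167/1772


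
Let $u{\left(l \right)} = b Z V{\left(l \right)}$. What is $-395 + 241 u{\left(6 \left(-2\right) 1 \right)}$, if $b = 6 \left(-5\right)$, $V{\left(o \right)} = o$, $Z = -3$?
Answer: $-260675$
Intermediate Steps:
$b = -30$
$u{\left(l \right)} = 90 l$ ($u{\left(l \right)} = \left(-30\right) \left(-3\right) l = 90 l$)
$-395 + 241 u{\left(6 \left(-2\right) 1 \right)} = -395 + 241 \cdot 90 \cdot 6 \left(-2\right) 1 = -395 + 241 \cdot 90 \left(\left(-12\right) 1\right) = -395 + 241 \cdot 90 \left(-12\right) = -395 + 241 \left(-1080\right) = -395 - 260280 = -260675$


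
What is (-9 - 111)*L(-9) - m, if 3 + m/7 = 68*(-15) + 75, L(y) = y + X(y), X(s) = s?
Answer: 8796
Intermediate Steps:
L(y) = 2*y (L(y) = y + y = 2*y)
m = -6636 (m = -21 + 7*(68*(-15) + 75) = -21 + 7*(-1020 + 75) = -21 + 7*(-945) = -21 - 6615 = -6636)
(-9 - 111)*L(-9) - m = (-9 - 111)*(2*(-9)) - 1*(-6636) = -120*(-18) + 6636 = 2160 + 6636 = 8796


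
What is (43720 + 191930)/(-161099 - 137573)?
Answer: -117825/149336 ≈ -0.78899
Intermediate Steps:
(43720 + 191930)/(-161099 - 137573) = 235650/(-298672) = 235650*(-1/298672) = -117825/149336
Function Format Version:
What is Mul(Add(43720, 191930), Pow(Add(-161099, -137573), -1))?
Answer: Rational(-117825, 149336) ≈ -0.78899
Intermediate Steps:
Mul(Add(43720, 191930), Pow(Add(-161099, -137573), -1)) = Mul(235650, Pow(-298672, -1)) = Mul(235650, Rational(-1, 298672)) = Rational(-117825, 149336)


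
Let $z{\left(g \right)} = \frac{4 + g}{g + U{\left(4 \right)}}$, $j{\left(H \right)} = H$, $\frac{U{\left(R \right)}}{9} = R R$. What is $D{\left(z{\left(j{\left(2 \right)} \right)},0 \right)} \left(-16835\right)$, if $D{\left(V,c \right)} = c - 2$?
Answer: $33670$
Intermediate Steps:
$U{\left(R \right)} = 9 R^{2}$ ($U{\left(R \right)} = 9 R R = 9 R^{2}$)
$z{\left(g \right)} = \frac{4 + g}{144 + g}$ ($z{\left(g \right)} = \frac{4 + g}{g + 9 \cdot 4^{2}} = \frac{4 + g}{g + 9 \cdot 16} = \frac{4 + g}{g + 144} = \frac{4 + g}{144 + g}$)
$D{\left(V,c \right)} = -2 + c$ ($D{\left(V,c \right)} = c - 2 = -2 + c$)
$D{\left(z{\left(j{\left(2 \right)} \right)},0 \right)} \left(-16835\right) = \left(-2 + 0\right) \left(-16835\right) = \left(-2\right) \left(-16835\right) = 33670$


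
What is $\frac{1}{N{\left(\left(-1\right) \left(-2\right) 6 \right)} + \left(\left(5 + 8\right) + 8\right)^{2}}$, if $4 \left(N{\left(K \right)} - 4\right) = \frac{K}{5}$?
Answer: $\frac{5}{2228} \approx 0.0022442$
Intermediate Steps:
$N{\left(K \right)} = 4 + \frac{K}{20}$ ($N{\left(K \right)} = 4 + \frac{K \frac{1}{5}}{4} = 4 + \frac{\frac{1}{5} K}{4} = 4 + \frac{K}{20}$)
$\frac{1}{N{\left(\left(-1\right) \left(-2\right) 6 \right)} + \left(\left(5 + 8\right) + 8\right)^{2}} = \frac{1}{\left(4 + \frac{\left(-1\right) \left(-2\right) 6}{20}\right) + \left(\left(5 + 8\right) + 8\right)^{2}} = \frac{1}{\left(4 + \frac{2 \cdot 6}{20}\right) + \left(13 + 8\right)^{2}} = \frac{1}{\left(4 + \frac{1}{20} \cdot 12\right) + 21^{2}} = \frac{1}{\left(4 + \frac{3}{5}\right) + 441} = \frac{1}{\frac{23}{5} + 441} = \frac{1}{\frac{2228}{5}} = \frac{5}{2228}$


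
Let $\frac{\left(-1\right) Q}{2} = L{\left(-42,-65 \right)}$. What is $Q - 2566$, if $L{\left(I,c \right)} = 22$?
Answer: $-2610$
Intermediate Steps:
$Q = -44$ ($Q = \left(-2\right) 22 = -44$)
$Q - 2566 = -44 - 2566 = -2610$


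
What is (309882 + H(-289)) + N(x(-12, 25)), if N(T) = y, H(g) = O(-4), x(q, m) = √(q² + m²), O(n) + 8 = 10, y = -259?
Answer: 309625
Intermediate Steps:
O(n) = 2 (O(n) = -8 + 10 = 2)
x(q, m) = √(m² + q²)
H(g) = 2
N(T) = -259
(309882 + H(-289)) + N(x(-12, 25)) = (309882 + 2) - 259 = 309884 - 259 = 309625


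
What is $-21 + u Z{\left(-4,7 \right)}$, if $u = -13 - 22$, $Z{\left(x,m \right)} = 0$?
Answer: $-21$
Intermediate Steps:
$u = -35$ ($u = -13 - 22 = -35$)
$-21 + u Z{\left(-4,7 \right)} = -21 - 0 = -21 + 0 = -21$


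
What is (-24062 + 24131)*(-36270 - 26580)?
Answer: -4336650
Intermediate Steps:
(-24062 + 24131)*(-36270 - 26580) = 69*(-62850) = -4336650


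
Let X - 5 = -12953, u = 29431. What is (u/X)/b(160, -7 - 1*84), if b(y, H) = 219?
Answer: -29431/2835612 ≈ -0.010379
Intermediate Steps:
X = -12948 (X = 5 - 12953 = -12948)
(u/X)/b(160, -7 - 1*84) = (29431/(-12948))/219 = (29431*(-1/12948))*(1/219) = -29431/12948*1/219 = -29431/2835612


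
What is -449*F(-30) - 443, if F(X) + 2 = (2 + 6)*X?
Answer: 108215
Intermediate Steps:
F(X) = -2 + 8*X (F(X) = -2 + (2 + 6)*X = -2 + 8*X)
-449*F(-30) - 443 = -449*(-2 + 8*(-30)) - 443 = -449*(-2 - 240) - 443 = -449*(-242) - 443 = 108658 - 443 = 108215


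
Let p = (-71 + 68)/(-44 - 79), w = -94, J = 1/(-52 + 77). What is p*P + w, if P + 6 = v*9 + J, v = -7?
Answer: -98074/1025 ≈ -95.682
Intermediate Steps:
J = 1/25 ≈ 0.040000
p = 1/41 (p = -3/(-123) = -3*(-1/123) = 1/41 ≈ 0.024390)
P = -1724/25 (P = -6 + (-7*9 + 1/25) = -6 + (-63 + 1/25) = -6 - 1574/25 = -1724/25 ≈ -68.960)
p*P + w = (1/41)*(-1724/25) - 94 = -1724/1025 - 94 = -98074/1025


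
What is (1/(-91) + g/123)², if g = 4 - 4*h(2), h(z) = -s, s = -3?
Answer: 724201/125283249 ≈ 0.0057805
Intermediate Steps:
h(z) = 3 (h(z) = -1*(-3) = 3)
g = -8 (g = 4 - 4*3 = 4 - 12 = -8)
(1/(-91) + g/123)² = (1/(-91) - 8/123)² = (1*(-1/91) - 8*1/123)² = (-1/91 - 8/123)² = (-851/11193)² = 724201/125283249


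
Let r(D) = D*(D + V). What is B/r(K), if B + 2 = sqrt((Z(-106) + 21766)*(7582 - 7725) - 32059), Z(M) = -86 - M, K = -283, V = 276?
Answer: -2/1981 + I*sqrt(3147457)/1981 ≈ -0.0010096 + 0.89556*I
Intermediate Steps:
r(D) = D*(276 + D) (r(D) = D*(D + 276) = D*(276 + D))
B = -2 + I*sqrt(3147457) (B = -2 + sqrt(((-86 - 1*(-106)) + 21766)*(7582 - 7725) - 32059) = -2 + sqrt(((-86 + 106) + 21766)*(-143) - 32059) = -2 + sqrt((20 + 21766)*(-143) - 32059) = -2 + sqrt(21786*(-143) - 32059) = -2 + sqrt(-3115398 - 32059) = -2 + sqrt(-3147457) = -2 + I*sqrt(3147457) ≈ -2.0 + 1774.1*I)
B/r(K) = (-2 + I*sqrt(3147457))/((-283*(276 - 283))) = (-2 + I*sqrt(3147457))/((-283*(-7))) = (-2 + I*sqrt(3147457))/1981 = (-2 + I*sqrt(3147457))*(1/1981) = -2/1981 + I*sqrt(3147457)/1981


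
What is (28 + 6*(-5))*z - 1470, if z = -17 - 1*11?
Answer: -1414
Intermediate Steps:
z = -28 (z = -17 - 11 = -28)
(28 + 6*(-5))*z - 1470 = (28 + 6*(-5))*(-28) - 1470 = (28 - 30)*(-28) - 1470 = -2*(-28) - 1470 = 56 - 1470 = -1414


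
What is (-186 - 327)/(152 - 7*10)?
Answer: -513/82 ≈ -6.2561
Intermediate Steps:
(-186 - 327)/(152 - 7*10) = -513/(152 - 70) = -513/82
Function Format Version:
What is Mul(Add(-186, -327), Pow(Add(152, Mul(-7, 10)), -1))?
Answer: Rational(-513, 82) ≈ -6.2561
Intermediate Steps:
Mul(Add(-186, -327), Pow(Add(152, Mul(-7, 10)), -1)) = Mul(-513, Pow(Add(152, -70), -1)) = Mul(-513, Pow(82, -1)) = Mul(-513, Rational(1, 82)) = Rational(-513, 82)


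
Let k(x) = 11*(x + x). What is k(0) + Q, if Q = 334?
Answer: 334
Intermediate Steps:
k(x) = 22*x (k(x) = 11*(2*x) = 22*x)
k(0) + Q = 22*0 + 334 = 0 + 334 = 334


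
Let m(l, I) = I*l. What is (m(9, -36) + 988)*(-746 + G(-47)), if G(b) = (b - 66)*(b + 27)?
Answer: 1005296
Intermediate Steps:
G(b) = (-66 + b)*(27 + b)
(m(9, -36) + 988)*(-746 + G(-47)) = (-36*9 + 988)*(-746 + (-1782 + (-47)² - 39*(-47))) = (-324 + 988)*(-746 + (-1782 + 2209 + 1833)) = 664*(-746 + 2260) = 664*1514 = 1005296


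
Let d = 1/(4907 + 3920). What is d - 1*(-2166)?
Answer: 19119283/8827 ≈ 2166.0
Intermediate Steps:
d = 1/8827 ≈ 0.00011329
d - 1*(-2166) = 1/8827 - 1*(-2166) = 1/8827 + 2166 = 19119283/8827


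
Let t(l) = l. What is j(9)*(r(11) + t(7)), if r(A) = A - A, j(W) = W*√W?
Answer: 189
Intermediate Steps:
j(W) = W^(3/2)
r(A) = 0
j(9)*(r(11) + t(7)) = 9^(3/2)*(0 + 7) = 27*7 = 189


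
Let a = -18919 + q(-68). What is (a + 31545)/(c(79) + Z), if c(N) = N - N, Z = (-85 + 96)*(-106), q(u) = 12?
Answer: -6319/583 ≈ -10.839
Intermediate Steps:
a = -18907 (a = -18919 + 12 = -18907)
Z = -1166 (Z = 11*(-106) = -1166)
c(N) = 0
(a + 31545)/(c(79) + Z) = (-18907 + 31545)/(0 - 1166) = 12638/(-1166) = 12638*(-1/1166) = -6319/583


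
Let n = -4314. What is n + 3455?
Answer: -859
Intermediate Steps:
n + 3455 = -4314 + 3455 = -859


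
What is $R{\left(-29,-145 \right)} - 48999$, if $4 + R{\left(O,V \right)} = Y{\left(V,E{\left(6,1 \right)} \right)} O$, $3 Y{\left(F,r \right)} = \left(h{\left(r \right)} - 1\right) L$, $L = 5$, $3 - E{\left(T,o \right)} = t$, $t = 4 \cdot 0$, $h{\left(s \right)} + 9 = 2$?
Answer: $- \frac{145849}{3} \approx -48616.0$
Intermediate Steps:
$h{\left(s \right)} = -7$ ($h{\left(s \right)} = -9 + 2 = -7$)
$t = 0$
$E{\left(T,o \right)} = 3$ ($E{\left(T,o \right)} = 3 - 0 = 3 + 0 = 3$)
$Y{\left(F,r \right)} = - \frac{40}{3}$ ($Y{\left(F,r \right)} = \frac{\left(-7 - 1\right) 5}{3} = \frac{\left(-8\right) 5}{3} = \frac{1}{3} \left(-40\right) = - \frac{40}{3}$)
$R{\left(O,V \right)} = -4 - \frac{40 O}{3}$
$R{\left(-29,-145 \right)} - 48999 = \left(-4 - - \frac{1160}{3}\right) - 48999 = \left(-4 + \frac{1160}{3}\right) - 48999 = \frac{1148}{3} - 48999 = - \frac{145849}{3}$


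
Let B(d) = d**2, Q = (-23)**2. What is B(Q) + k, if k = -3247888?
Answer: -2968047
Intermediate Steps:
Q = 529
B(Q) + k = 529**2 - 3247888 = 279841 - 3247888 = -2968047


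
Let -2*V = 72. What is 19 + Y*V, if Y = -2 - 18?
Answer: 739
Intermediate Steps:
V = -36 (V = -1/2*72 = -36)
Y = -20
19 + Y*V = 19 - 20*(-36) = 19 + 720 = 739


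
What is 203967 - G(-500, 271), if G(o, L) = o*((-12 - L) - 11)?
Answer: 56967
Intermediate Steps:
G(o, L) = o*(-23 - L)
203967 - G(-500, 271) = 203967 - (-1)*(-500)*(23 + 271) = 203967 - (-1)*(-500)*294 = 203967 - 1*147000 = 203967 - 147000 = 56967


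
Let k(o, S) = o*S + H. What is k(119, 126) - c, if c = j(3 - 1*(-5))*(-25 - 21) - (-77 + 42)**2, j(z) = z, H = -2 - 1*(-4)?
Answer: 16589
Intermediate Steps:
H = 2 (H = -2 + 4 = 2)
k(o, S) = 2 + S*o (k(o, S) = o*S + 2 = S*o + 2 = 2 + S*o)
c = -1593 (c = (3 - 1*(-5))*(-25 - 21) - (-77 + 42)**2 = (3 + 5)*(-46) - 1*(-35)**2 = 8*(-46) - 1*1225 = -368 - 1225 = -1593)
k(119, 126) - c = (2 + 126*119) - 1*(-1593) = (2 + 14994) + 1593 = 14996 + 1593 = 16589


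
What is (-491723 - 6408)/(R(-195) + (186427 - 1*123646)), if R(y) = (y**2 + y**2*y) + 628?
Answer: 498131/7313441 ≈ 0.068112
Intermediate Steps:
R(y) = 628 + y**2 + y**3 (R(y) = (y**2 + y**3) + 628 = 628 + y**2 + y**3)
(-491723 - 6408)/(R(-195) + (186427 - 1*123646)) = (-491723 - 6408)/((628 + (-195)**2 + (-195)**3) + (186427 - 1*123646)) = -498131/((628 + 38025 - 7414875) + (186427 - 123646)) = -498131/(-7376222 + 62781) = -498131/(-7313441) = -498131*(-1/7313441) = 498131/7313441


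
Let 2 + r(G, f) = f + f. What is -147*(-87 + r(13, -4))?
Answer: 14259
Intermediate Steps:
r(G, f) = -2 + 2*f (r(G, f) = -2 + (f + f) = -2 + 2*f)
-147*(-87 + r(13, -4)) = -147*(-87 + (-2 + 2*(-4))) = -147*(-87 + (-2 - 8)) = -147*(-87 - 10) = -147*(-97) = 14259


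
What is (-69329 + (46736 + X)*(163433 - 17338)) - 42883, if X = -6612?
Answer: 5861803568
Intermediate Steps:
(-69329 + (46736 + X)*(163433 - 17338)) - 42883 = (-69329 + (46736 - 6612)*(163433 - 17338)) - 42883 = (-69329 + 40124*146095) - 42883 = (-69329 + 5861915780) - 42883 = 5861846451 - 42883 = 5861803568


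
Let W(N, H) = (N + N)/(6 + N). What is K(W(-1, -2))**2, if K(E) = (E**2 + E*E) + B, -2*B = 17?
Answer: 167281/2500 ≈ 66.912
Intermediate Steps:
W(N, H) = 2*N/(6 + N) (W(N, H) = (2*N)/(6 + N) = 2*N/(6 + N))
B = -17/2 (B = -1/2*17 = -17/2 ≈ -8.5000)
K(E) = -17/2 + 2*E**2 (K(E) = (E**2 + E*E) - 17/2 = (E**2 + E**2) - 17/2 = 2*E**2 - 17/2 = -17/2 + 2*E**2)
K(W(-1, -2))**2 = (-17/2 + 2*(2*(-1)/(6 - 1))**2)**2 = (-17/2 + 2*(2*(-1)/5)**2)**2 = (-17/2 + 2*(2*(-1)*(1/5))**2)**2 = (-17/2 + 2*(-2/5)**2)**2 = (-17/2 + 2*(4/25))**2 = (-17/2 + 8/25)**2 = (-409/50)**2 = 167281/2500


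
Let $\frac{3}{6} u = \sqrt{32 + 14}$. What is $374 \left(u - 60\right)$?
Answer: $-22440 + 748 \sqrt{46} \approx -17367.0$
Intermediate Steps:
$u = 2 \sqrt{46}$ ($u = 2 \sqrt{32 + 14} = 2 \sqrt{46} \approx 13.565$)
$374 \left(u - 60\right) = 374 \left(2 \sqrt{46} - 60\right) = 374 \left(-60 + 2 \sqrt{46}\right) = -22440 + 748 \sqrt{46}$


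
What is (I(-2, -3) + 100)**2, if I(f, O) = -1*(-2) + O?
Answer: 9801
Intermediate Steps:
I(f, O) = 2 + O
(I(-2, -3) + 100)**2 = ((2 - 3) + 100)**2 = (-1 + 100)**2 = 99**2 = 9801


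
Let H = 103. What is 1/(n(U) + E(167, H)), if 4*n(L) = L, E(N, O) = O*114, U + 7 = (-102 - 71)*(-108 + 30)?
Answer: 4/60455 ≈ 6.6165e-5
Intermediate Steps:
U = 13487 (U = -7 + (-102 - 71)*(-108 + 30) = -7 - 173*(-78) = -7 + 13494 = 13487)
E(N, O) = 114*O
n(L) = L/4
1/(n(U) + E(167, H)) = 1/((1/4)*13487 + 114*103) = 1/(13487/4 + 11742) = 1/(60455/4) = 4/60455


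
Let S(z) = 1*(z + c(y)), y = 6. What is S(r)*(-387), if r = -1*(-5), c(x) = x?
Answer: -4257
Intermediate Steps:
r = 5
S(z) = 6 + z (S(z) = 1*(z + 6) = 1*(6 + z) = 6 + z)
S(r)*(-387) = (6 + 5)*(-387) = 11*(-387) = -4257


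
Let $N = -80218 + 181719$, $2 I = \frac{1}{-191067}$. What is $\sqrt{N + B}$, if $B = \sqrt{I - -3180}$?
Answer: $\frac{\sqrt{14821825012927956 + 382134 \sqrt{464363932397946}}}{382134} \approx 318.68$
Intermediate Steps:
$I = - \frac{1}{382134}$ ($I = \frac{1}{2 \left(-191067\right)} = \frac{1}{2} \left(- \frac{1}{191067}\right) = - \frac{1}{382134} \approx -2.6169 \cdot 10^{-6}$)
$B = \frac{\sqrt{464363932397946}}{382134}$ ($B = \sqrt{- \frac{1}{382134} - -3180} = \sqrt{- \frac{1}{382134} + 3180} = \sqrt{\frac{1215186119}{382134}} = \frac{\sqrt{464363932397946}}{382134} \approx 56.391$)
$N = 101501$
$\sqrt{N + B} = \sqrt{101501 + \frac{\sqrt{464363932397946}}{382134}}$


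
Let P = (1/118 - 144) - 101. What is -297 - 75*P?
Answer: 2133129/118 ≈ 18077.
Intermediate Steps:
P = -28909/118 (P = (1/118 - 144) - 101 = -16991/118 - 101 = -28909/118 ≈ -244.99)
-297 - 75*P = -297 - 75*(-28909/118) = -297 + 2168175/118 = 2133129/118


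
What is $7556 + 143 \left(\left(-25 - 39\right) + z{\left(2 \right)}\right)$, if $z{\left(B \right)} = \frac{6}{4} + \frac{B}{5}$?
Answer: $- \frac{13243}{10} \approx -1324.3$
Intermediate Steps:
$z{\left(B \right)} = \frac{3}{2} + \frac{B}{5}$ ($z{\left(B \right)} = 6 \cdot \frac{1}{4} + B \frac{1}{5} = \frac{3}{2} + \frac{B}{5}$)
$7556 + 143 \left(\left(-25 - 39\right) + z{\left(2 \right)}\right) = 7556 + 143 \left(\left(-25 - 39\right) + \left(\frac{3}{2} + \frac{1}{5} \cdot 2\right)\right) = 7556 + 143 \left(-64 + \left(\frac{3}{2} + \frac{2}{5}\right)\right) = 7556 + 143 \left(-64 + \frac{19}{10}\right) = 7556 + 143 \left(- \frac{621}{10}\right) = 7556 - \frac{88803}{10} = - \frac{13243}{10}$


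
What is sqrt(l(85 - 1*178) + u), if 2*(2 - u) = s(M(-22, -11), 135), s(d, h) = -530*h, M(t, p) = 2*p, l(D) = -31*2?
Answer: sqrt(35715) ≈ 188.98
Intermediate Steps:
l(D) = -62
u = 35777 (u = 2 - (-265)*135 = 2 - 1/2*(-71550) = 2 + 35775 = 35777)
sqrt(l(85 - 1*178) + u) = sqrt(-62 + 35777) = sqrt(35715)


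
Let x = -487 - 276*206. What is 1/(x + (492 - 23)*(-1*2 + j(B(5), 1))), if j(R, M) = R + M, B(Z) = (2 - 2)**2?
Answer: -1/57812 ≈ -1.7297e-5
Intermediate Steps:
B(Z) = 0 (B(Z) = 0**2 = 0)
j(R, M) = M + R
x = -57343 (x = -487 - 56856 = -57343)
1/(x + (492 - 23)*(-1*2 + j(B(5), 1))) = 1/(-57343 + (492 - 23)*(-1*2 + (1 + 0))) = 1/(-57343 + 469*(-2 + 1)) = 1/(-57343 + 469*(-1)) = 1/(-57343 - 469) = 1/(-57812) = -1/57812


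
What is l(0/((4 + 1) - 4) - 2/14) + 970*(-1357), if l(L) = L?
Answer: -9214031/7 ≈ -1.3163e+6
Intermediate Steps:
l(0/((4 + 1) - 4) - 2/14) + 970*(-1357) = (0/((4 + 1) - 4) - 2/14) + 970*(-1357) = (0/(5 - 4) - 2*1/14) - 1316290 = (0/1 - 1/7) - 1316290 = (0*1 - 1/7) - 1316290 = (0 - 1/7) - 1316290 = -1/7 - 1316290 = -9214031/7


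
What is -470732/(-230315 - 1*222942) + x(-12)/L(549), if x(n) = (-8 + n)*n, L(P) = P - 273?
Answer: 19891976/10424911 ≈ 1.9081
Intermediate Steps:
L(P) = -273 + P
x(n) = n*(-8 + n)
-470732/(-230315 - 1*222942) + x(-12)/L(549) = -470732/(-230315 - 1*222942) + (-12*(-8 - 12))/(-273 + 549) = -470732/(-230315 - 222942) - 12*(-20)/276 = -470732/(-453257) + 240*(1/276) = -470732*(-1/453257) + 20/23 = 470732/453257 + 20/23 = 19891976/10424911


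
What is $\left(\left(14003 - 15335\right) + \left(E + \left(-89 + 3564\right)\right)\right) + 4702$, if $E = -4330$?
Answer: $2515$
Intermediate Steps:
$\left(\left(14003 - 15335\right) + \left(E + \left(-89 + 3564\right)\right)\right) + 4702 = \left(\left(14003 - 15335\right) + \left(-4330 + \left(-89 + 3564\right)\right)\right) + 4702 = \left(\left(14003 - 15335\right) + \left(-4330 + 3475\right)\right) + 4702 = \left(-1332 - 855\right) + 4702 = -2187 + 4702 = 2515$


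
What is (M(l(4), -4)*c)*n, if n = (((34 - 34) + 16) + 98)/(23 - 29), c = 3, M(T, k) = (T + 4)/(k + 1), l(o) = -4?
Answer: 0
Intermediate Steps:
M(T, k) = (4 + T)/(1 + k)
n = -19 (n = ((0 + 16) + 98)/(-6) = (16 + 98)*(-1/6) = 114*(-1/6) = -19)
(M(l(4), -4)*c)*n = (((4 - 4)/(1 - 4))*3)*(-19) = ((0/(-3))*3)*(-19) = (-1/3*0*3)*(-19) = (0*3)*(-19) = 0*(-19) = 0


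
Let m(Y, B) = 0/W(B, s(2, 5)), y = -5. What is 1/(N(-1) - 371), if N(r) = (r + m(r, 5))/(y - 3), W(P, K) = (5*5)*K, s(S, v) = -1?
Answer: -8/2967 ≈ -0.0026963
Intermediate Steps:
W(P, K) = 25*K
m(Y, B) = 0 (m(Y, B) = 0/((25*(-1))) = 0/(-25) = 0*(-1/25) = 0)
N(r) = -r/8 (N(r) = (r + 0)/(-5 - 3) = r/(-8) = r*(-⅛) = -r/8)
1/(N(-1) - 371) = 1/(-⅛*(-1) - 371) = 1/(⅛ - 371) = 1/(-2967/8) = -8/2967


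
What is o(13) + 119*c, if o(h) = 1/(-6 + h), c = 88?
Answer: 73305/7 ≈ 10472.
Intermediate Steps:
o(13) + 119*c = 1/(-6 + 13) + 119*88 = 1/7 + 10472 = ⅐ + 10472 = 73305/7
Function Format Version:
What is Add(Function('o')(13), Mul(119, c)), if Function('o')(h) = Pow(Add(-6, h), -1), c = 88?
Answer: Rational(73305, 7) ≈ 10472.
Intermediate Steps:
Add(Function('o')(13), Mul(119, c)) = Add(Pow(Add(-6, 13), -1), Mul(119, 88)) = Add(Pow(7, -1), 10472) = Add(Rational(1, 7), 10472) = Rational(73305, 7)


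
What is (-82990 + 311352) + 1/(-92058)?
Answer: 21022548995/92058 ≈ 2.2836e+5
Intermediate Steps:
(-82990 + 311352) + 1/(-92058) = 228362 - 1/92058 = 21022548995/92058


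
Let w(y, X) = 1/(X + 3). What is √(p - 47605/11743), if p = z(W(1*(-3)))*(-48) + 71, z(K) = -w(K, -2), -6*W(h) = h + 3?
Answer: 2*√3962710579/11743 ≈ 10.721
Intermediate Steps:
w(y, X) = 1/(3 + X)
W(h) = -½ - h/6 (W(h) = -(h + 3)/6 = -(3 + h)/6 = -½ - h/6)
z(K) = -1 (z(K) = -1/(3 - 2) = -1/1 = -1*1 = -1)
p = 119 (p = -1*(-48) + 71 = 48 + 71 = 119)
√(p - 47605/11743) = √(119 - 47605/11743) = √(1349812/11743) = 2*√3962710579/11743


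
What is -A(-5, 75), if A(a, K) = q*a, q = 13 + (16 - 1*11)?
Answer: 90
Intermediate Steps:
q = 18 (q = 13 + (16 - 11) = 13 + 5 = 18)
A(a, K) = 18*a
-A(-5, 75) = -18*(-5) = -1*(-90) = 90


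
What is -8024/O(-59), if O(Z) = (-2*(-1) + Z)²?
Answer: -8024/3249 ≈ -2.4697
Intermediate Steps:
O(Z) = (2 + Z)²
-8024/O(-59) = -8024/(2 - 59)² = -8024/((-57)²) = -8024/3249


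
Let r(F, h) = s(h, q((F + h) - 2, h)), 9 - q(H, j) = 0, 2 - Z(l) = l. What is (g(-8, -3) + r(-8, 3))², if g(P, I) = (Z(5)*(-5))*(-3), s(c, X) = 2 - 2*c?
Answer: 2401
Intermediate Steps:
Z(l) = 2 - l
q(H, j) = 9 (q(H, j) = 9 - 1*0 = 9 + 0 = 9)
r(F, h) = 2 - 2*h
g(P, I) = -45 (g(P, I) = ((2 - 1*5)*(-5))*(-3) = ((2 - 5)*(-5))*(-3) = -3*(-5)*(-3) = 15*(-3) = -45)
(g(-8, -3) + r(-8, 3))² = (-45 + (2 - 2*3))² = (-45 + (2 - 6))² = (-45 - 4)² = (-49)² = 2401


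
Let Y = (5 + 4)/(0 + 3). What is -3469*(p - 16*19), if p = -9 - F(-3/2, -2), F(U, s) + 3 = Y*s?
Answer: 1054576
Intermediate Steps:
Y = 3 (Y = 9/3 = 9*(⅓) = 3)
F(U, s) = -3 + 3*s
p = 0 (p = -9 - (-3 + 3*(-2)) = -9 - (-3 - 6) = -9 - 1*(-9) = -9 + 9 = 0)
-3469*(p - 16*19) = -3469*(0 - 16*19) = -3469*(0 - 304) = -3469*(-304) = 1054576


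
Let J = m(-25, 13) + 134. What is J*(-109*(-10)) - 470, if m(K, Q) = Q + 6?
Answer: 166300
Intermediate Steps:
m(K, Q) = 6 + Q
J = 153 (J = (6 + 13) + 134 = 19 + 134 = 153)
J*(-109*(-10)) - 470 = 153*(-109*(-10)) - 470 = 153*1090 - 470 = 166770 - 470 = 166300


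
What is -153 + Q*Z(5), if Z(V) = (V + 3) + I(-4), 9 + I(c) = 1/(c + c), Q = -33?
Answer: -927/8 ≈ -115.88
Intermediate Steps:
I(c) = -9 + 1/(2*c) (I(c) = -9 + 1/(c + c) = -9 + 1/(2*c))
Z(V) = -49/8 + V (Z(V) = (V + 3) + (-9 + (½)/(-4)) = (3 + V) + (-9 + (½)*(-¼)) = (3 + V) + (-9 - ⅛) = (3 + V) - 73/8 = -49/8 + V)
-153 + Q*Z(5) = -153 - 33*(-49/8 + 5) = -153 - 33*(-9/8) = -153 + 297/8 = -927/8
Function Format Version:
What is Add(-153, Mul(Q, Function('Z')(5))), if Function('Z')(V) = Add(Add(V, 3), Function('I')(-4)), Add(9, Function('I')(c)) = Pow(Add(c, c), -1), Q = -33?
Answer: Rational(-927, 8) ≈ -115.88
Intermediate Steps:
Function('I')(c) = Add(-9, Mul(Rational(1, 2), Pow(c, -1))) (Function('I')(c) = Add(-9, Pow(Add(c, c), -1)) = Add(-9, Pow(Mul(2, c), -1)) = Add(-9, Mul(Rational(1, 2), Pow(c, -1))))
Function('Z')(V) = Add(Rational(-49, 8), V) (Function('Z')(V) = Add(Add(V, 3), Add(-9, Mul(Rational(1, 2), Pow(-4, -1)))) = Add(Add(3, V), Add(-9, Mul(Rational(1, 2), Rational(-1, 4)))) = Add(Add(3, V), Add(-9, Rational(-1, 8))) = Add(Add(3, V), Rational(-73, 8)) = Add(Rational(-49, 8), V))
Add(-153, Mul(Q, Function('Z')(5))) = Add(-153, Mul(-33, Add(Rational(-49, 8), 5))) = Add(-153, Mul(-33, Rational(-9, 8))) = Add(-153, Rational(297, 8)) = Rational(-927, 8)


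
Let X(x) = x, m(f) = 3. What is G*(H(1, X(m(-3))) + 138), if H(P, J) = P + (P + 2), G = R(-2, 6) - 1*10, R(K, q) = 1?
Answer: -1278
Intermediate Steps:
G = -9 (G = 1 - 1*10 = 1 - 10 = -9)
H(P, J) = 2 + 2*P (H(P, J) = P + (2 + P) = 2 + 2*P)
G*(H(1, X(m(-3))) + 138) = -9*((2 + 2*1) + 138) = -9*((2 + 2) + 138) = -9*(4 + 138) = -9*142 = -1278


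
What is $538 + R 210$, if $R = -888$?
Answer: $-185942$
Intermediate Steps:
$538 + R 210 = 538 - 186480 = -185942$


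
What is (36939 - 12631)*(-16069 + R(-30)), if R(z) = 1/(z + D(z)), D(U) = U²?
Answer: -169913272466/435 ≈ -3.9061e+8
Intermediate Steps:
R(z) = 1/(z + z²)
(36939 - 12631)*(-16069 + R(-30)) = (36939 - 12631)*(-16069 + 1/((-30)*(1 - 30))) = 24308*(-16069 - 1/30/(-29)) = 24308*(-16069 - 1/30*(-1/29)) = 24308*(-16069 + 1/870) = 24308*(-13980029/870) = -169913272466/435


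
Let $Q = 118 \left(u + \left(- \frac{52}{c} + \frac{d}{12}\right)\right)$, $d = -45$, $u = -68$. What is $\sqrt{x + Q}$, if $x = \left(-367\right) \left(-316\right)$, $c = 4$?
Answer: $\frac{\sqrt{423886}}{2} \approx 325.53$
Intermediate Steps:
$Q = - \frac{20001}{2}$ ($Q = 118 \left(-68 - \left(13 + \frac{15}{4}\right)\right) = 118 \left(-68 - \frac{67}{4}\right) = 118 \left(- \frac{339}{4}\right) = - \frac{20001}{2} \approx -10001.0$)
$x = 115972$
$\sqrt{x + Q} = \sqrt{115972 - \frac{20001}{2}} = \sqrt{\frac{211943}{2}} = \frac{\sqrt{423886}}{2}$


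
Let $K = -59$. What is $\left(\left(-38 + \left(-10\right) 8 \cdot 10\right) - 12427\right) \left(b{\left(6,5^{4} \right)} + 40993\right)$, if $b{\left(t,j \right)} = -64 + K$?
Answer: $-542140550$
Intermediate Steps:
$b{\left(t,j \right)} = -123$ ($b{\left(t,j \right)} = -64 - 59 = -123$)
$\left(\left(-38 + \left(-10\right) 8 \cdot 10\right) - 12427\right) \left(b{\left(6,5^{4} \right)} + 40993\right) = \left(\left(-38 + \left(-10\right) 8 \cdot 10\right) - 12427\right) \left(-123 + 40993\right) = \left(\left(-38 - 800\right) - 12427\right) 40870 = \left(-838 - 12427\right) 40870 = \left(-13265\right) 40870 = -542140550$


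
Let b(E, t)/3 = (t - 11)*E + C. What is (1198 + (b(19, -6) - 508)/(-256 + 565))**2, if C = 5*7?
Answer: 136020816100/95481 ≈ 1.4246e+6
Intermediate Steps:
C = 35
b(E, t) = 105 + 3*E*(-11 + t) (b(E, t) = 3*((t - 11)*E + 35) = 3*((-11 + t)*E + 35) = 3*(E*(-11 + t) + 35) = 3*(35 + E*(-11 + t)) = 105 + 3*E*(-11 + t))
(1198 + (b(19, -6) - 508)/(-256 + 565))**2 = (1198 + ((105 - 33*19 + 3*19*(-6)) - 508)/(-256 + 565))**2 = (1198 + ((105 - 627 - 342) - 508)/309)**2 = (1198 + (-864 - 508)*(1/309))**2 = (1198 - 1372*1/309)**2 = (1198 - 1372/309)**2 = (368810/309)**2 = 136020816100/95481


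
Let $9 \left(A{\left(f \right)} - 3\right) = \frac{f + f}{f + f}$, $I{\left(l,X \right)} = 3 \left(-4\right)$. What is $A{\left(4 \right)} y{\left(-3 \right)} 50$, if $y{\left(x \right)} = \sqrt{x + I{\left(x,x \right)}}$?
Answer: $\frac{1400 i \sqrt{15}}{9} \approx 602.46 i$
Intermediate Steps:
$I{\left(l,X \right)} = -12$
$A{\left(f \right)} = \frac{28}{9}$ ($A{\left(f \right)} = 3 + \frac{\left(f + f\right) \frac{1}{f + f}}{9} = 3 + \frac{2 f \frac{1}{2 f}}{9} = 3 + \frac{1}{9} \cdot 1 = 3 + \frac{1}{9} = \frac{28}{9}$)
$y{\left(x \right)} = \sqrt{-12 + x}$ ($y{\left(x \right)} = \sqrt{x - 12} = \sqrt{-12 + x}$)
$A{\left(4 \right)} y{\left(-3 \right)} 50 = \frac{28 \sqrt{-12 - 3}}{9} \cdot 50 = \frac{28 \sqrt{-15}}{9} \cdot 50 = \frac{28 i \sqrt{15}}{9} \cdot 50 = \frac{1400 i \sqrt{15}}{9}$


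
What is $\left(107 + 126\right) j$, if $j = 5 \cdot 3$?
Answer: $3495$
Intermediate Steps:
$j = 15$
$\left(107 + 126\right) j = \left(107 + 126\right) 15 = 233 \cdot 15 = 3495$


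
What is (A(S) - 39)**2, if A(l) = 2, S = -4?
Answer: 1369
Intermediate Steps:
(A(S) - 39)**2 = (2 - 39)**2 = (-37)**2 = 1369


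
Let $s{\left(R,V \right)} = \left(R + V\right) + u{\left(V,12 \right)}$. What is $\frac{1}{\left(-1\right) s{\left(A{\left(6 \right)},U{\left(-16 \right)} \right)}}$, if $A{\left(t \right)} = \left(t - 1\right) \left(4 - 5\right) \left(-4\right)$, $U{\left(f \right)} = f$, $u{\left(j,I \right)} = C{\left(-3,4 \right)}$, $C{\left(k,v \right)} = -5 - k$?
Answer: $- \frac{1}{2} \approx -0.5$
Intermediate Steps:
$u{\left(j,I \right)} = -2$ ($u{\left(j,I \right)} = -5 - -3 = -5 + 3 = -2$)
$A{\left(t \right)} = -4 + 4 t$ ($A{\left(t \right)} = \left(-1 + t\right) \left(4 - 5\right) \left(-4\right) = \left(-1 + t\right) \left(-1\right) \left(-4\right) = \left(1 - t\right) \left(-4\right) = -4 + 4 t$)
$s{\left(R,V \right)} = -2 + R + V$ ($s{\left(R,V \right)} = \left(R + V\right) - 2 = -2 + R + V$)
$\frac{1}{\left(-1\right) s{\left(A{\left(6 \right)},U{\left(-16 \right)} \right)}} = \frac{1}{\left(-1\right) \left(-2 + \left(-4 + 4 \cdot 6\right) - 16\right)} = \frac{1}{\left(-1\right) \left(-2 + \left(-4 + 24\right) - 16\right)} = \frac{1}{\left(-1\right) \left(-2 + 20 - 16\right)} = \frac{1}{\left(-1\right) 2} = \frac{1}{-2} = - \frac{1}{2}$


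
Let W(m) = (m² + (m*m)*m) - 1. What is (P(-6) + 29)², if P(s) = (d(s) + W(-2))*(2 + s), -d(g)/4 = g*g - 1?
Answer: 370881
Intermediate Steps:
d(g) = 4 - 4*g² (d(g) = -4*(g*g - 1) = -4*(g² - 1) = -4*(-1 + g²) = 4 - 4*g²)
W(m) = -1 + m² + m³ (W(m) = (m² + m²*m) - 1 = (m² + m³) - 1 = -1 + m² + m³)
P(s) = (-1 - 4*s²)*(2 + s) (P(s) = ((4 - 4*s²) + (-1 + (-2)² + (-2)³))*(2 + s) = ((4 - 4*s²) + (-1 + 4 - 8))*(2 + s) = ((4 - 4*s²) - 5)*(2 + s) = (-1 - 4*s²)*(2 + s))
(P(-6) + 29)² = ((-2 - 1*(-6) - 8*(-6)² - 4*(-6)³) + 29)² = ((-2 + 6 - 8*36 - 4*(-216)) + 29)² = ((-2 + 6 - 288 + 864) + 29)² = (580 + 29)² = 609² = 370881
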